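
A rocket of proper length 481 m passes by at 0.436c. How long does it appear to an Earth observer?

Proper length L₀ = 481 m
γ = 1/√(1 - 0.436²) = 1.111
L = L₀/γ = 481/1.111 = 432.9 m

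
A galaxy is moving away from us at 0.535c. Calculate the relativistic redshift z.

β = 0.535
(1+β)/(1-β) = 1.535/0.465 = 3.301
√(3.301) = 1.8169
z = 1.8169 - 1 = 0.8169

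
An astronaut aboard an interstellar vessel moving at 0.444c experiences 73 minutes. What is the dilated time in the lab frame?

Proper time Δt₀ = 73 minutes
γ = 1/√(1 - 0.444²) = 1.116
Δt = γΔt₀ = 1.116 × 73 = 81.47 minutes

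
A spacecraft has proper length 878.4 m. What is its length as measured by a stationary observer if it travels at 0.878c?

Proper length L₀ = 878.4 m
γ = 1/√(1 - 0.878²) = 2.089
L = L₀/γ = 878.4/2.089 = 420.5 m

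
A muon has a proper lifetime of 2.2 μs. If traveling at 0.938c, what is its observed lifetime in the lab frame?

Proper lifetime τ₀ = 2.2 μs
γ = 1/√(1 - 0.938²) = 2.885
τ = γτ₀ = 2.885 × 2.2 μs = 6.347 μs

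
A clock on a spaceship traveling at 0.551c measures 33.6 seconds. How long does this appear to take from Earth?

Proper time Δt₀ = 33.6 seconds
γ = 1/√(1 - 0.551²) = 1.1983
Δt = γΔt₀ = 1.1983 × 33.6 = 40.26 seconds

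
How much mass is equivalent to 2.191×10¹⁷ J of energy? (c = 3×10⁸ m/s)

From E = mc², we get m = E/c²
c² = (3×10⁸)² = 9×10¹⁶ m²/s²
m = 2.191×10¹⁷ / 9×10¹⁶ = 2.434 kg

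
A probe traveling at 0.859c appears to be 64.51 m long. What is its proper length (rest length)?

Contracted length L = 64.51 m
γ = 1/√(1 - 0.859²) = 1.953
L₀ = γL = 1.953 × 64.51 = 126.0 m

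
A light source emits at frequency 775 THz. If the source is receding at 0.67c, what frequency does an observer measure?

β = v/c = 0.67
(1-β)/(1+β) = 0.33/1.67 = 0.1976
Doppler factor = √(0.1976) = 0.4445
f_obs = 775 × 0.4445 = 344.5 THz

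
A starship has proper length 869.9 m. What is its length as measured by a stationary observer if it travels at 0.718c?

Proper length L₀ = 869.9 m
γ = 1/√(1 - 0.718²) = 1.4367
L = L₀/γ = 869.9/1.4367 = 605.5 m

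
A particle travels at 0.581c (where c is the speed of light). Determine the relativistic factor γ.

v/c = 0.581, so (v/c)² = 0.337561
1 - (v/c)² = 0.662439
γ = 1/√(0.662439) = 1.229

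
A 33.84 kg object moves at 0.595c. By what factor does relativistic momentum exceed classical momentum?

p_rel = γmv, p_class = mv
Ratio = γ = 1/√(1 - 0.595²) = 1.244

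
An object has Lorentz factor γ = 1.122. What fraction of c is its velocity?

From γ = 1/√(1 - v²/c²):
1/γ² = 1/1.122² = 0.79435
v²/c² = 1 - 0.79435 = 0.20565
v/c = √(0.20565) = 0.4535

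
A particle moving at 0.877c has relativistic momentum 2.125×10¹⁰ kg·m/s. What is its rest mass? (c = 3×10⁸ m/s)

γ = 1/√(1 - 0.877²) = 2.081
v = 0.877 × 3×10⁸ = 2.631×10⁸ m/s
m = p/(γv) = 2.125×10¹⁰/(2.081 × 2.631×10⁸) = 38.81 kg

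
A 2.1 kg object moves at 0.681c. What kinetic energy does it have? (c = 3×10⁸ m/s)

γ = 1/√(1 - 0.681²) = 1.3656
γ - 1 = 0.3656
KE = (γ-1)mc² = 0.3656 × 2.1 × (3×10⁸)² = 6.910×10¹⁶ J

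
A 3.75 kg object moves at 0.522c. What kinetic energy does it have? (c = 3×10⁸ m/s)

γ = 1/√(1 - 0.522²) = 1.1724
γ - 1 = 0.1724
KE = (γ-1)mc² = 0.1724 × 3.75 × (3×10⁸)² = 5.819×10¹⁶ J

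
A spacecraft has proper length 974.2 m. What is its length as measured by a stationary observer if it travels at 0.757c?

Proper length L₀ = 974.2 m
γ = 1/√(1 - 0.757²) = 1.5304
L = L₀/γ = 974.2/1.5304 = 636.6 m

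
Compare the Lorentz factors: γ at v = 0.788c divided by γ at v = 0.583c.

γ₁ = 1/√(1 - 0.788²) = 1.6242
γ₂ = 1/√(1 - 0.583²) = 1.2308
γ₁/γ₂ = 1.6242/1.2308 = 1.320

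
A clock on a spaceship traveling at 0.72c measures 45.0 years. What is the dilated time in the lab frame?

Proper time Δt₀ = 45.0 years
γ = 1/√(1 - 0.72²) = 1.44098
Δt = γΔt₀ = 1.44098 × 45.0 = 64.84 years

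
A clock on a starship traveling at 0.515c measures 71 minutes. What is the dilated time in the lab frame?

Proper time Δt₀ = 71 minutes
γ = 1/√(1 - 0.515²) = 1.1666
Δt = γΔt₀ = 1.1666 × 71 = 82.83 minutes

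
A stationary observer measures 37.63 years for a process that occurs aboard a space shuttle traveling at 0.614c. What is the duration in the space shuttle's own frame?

Dilated time Δt = 37.63 years
γ = 1/√(1 - 0.614²) = 1.267
Δt₀ = Δt/γ = 37.63/1.267 = 29.70 years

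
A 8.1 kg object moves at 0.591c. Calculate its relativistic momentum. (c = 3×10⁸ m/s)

γ = 1/√(1 - 0.591²) = 1.2397
v = 0.591 × 3×10⁸ = 1.773×10⁸ m/s
p = γmv = 1.2397 × 8.1 × 1.773×10⁸ = 1.780×10⁹ kg·m/s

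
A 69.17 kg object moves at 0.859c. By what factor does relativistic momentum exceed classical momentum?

p_rel = γmv, p_class = mv
Ratio = γ = 1/√(1 - 0.859²) = 1.953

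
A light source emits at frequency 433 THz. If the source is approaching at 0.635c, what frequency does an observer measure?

β = v/c = 0.635
(1+β)/(1-β) = 1.635/0.365 = 4.4795
Doppler factor = √(4.4795) = 2.1165
f_obs = 433 × 2.1165 = 916.4 THz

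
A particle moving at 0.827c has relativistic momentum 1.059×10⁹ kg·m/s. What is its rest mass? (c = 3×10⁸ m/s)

γ = 1/√(1 - 0.827²) = 1.7787
v = 0.827 × 3×10⁸ = 2.481×10⁸ m/s
m = p/(γv) = 1.059×10⁹/(1.7787 × 2.481×10⁸) = 2.400 kg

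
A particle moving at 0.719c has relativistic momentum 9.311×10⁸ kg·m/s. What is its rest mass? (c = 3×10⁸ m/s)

γ = 1/√(1 - 0.719²) = 1.439
v = 0.719 × 3×10⁸ = 2.157×10⁸ m/s
m = p/(γv) = 9.311×10⁸/(1.439 × 2.157×10⁸) = 3.000 kg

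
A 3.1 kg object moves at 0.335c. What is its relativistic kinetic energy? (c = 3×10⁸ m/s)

γ = 1/√(1 - 0.335²) = 1.06133
γ - 1 = 0.06133
KE = (γ-1)mc² = 0.06133 × 3.1 × (3×10⁸)² = 1.711×10¹⁶ J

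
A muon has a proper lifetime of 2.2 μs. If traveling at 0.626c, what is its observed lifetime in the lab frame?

Proper lifetime τ₀ = 2.2 μs
γ = 1/√(1 - 0.626²) = 1.2823
τ = γτ₀ = 1.2823 × 2.2 μs = 2.821 μs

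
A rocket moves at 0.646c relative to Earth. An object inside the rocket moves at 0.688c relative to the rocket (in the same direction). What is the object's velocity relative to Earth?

u = (u' + v)/(1 + u'v/c²)
Numerator: 0.688 + 0.646 = 1.334
Denominator: 1 + 0.444448 = 1.444448
u = 1.334/1.444448 = 0.9235c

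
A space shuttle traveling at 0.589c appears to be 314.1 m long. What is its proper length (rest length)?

Contracted length L = 314.1 m
γ = 1/√(1 - 0.589²) = 1.2374
L₀ = γL = 1.2374 × 314.1 = 388.7 m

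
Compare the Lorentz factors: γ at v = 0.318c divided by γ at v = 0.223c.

γ₁ = 1/√(1 - 0.318²) = 1.055
γ₂ = 1/√(1 - 0.223²) = 1.026
γ₁/γ₂ = 1.055/1.026 = 1.028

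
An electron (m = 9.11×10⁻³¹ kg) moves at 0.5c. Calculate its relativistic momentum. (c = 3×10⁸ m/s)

γ = 1/√(1 - 0.5²) = 1.155
v = 0.5 × 3×10⁸ = 1.500×10⁸ m/s
p = γmv = 1.155 × 9.11×10⁻³¹ × 1.500×10⁸ = 1.578×10⁻²² kg·m/s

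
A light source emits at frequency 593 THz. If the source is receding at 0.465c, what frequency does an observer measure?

β = v/c = 0.465
(1-β)/(1+β) = 0.535/1.465 = 0.36519
Doppler factor = √(0.36519) = 0.60431
f_obs = 593 × 0.60431 = 358.4 THz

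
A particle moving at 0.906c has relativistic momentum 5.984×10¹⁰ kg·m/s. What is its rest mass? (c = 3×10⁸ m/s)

γ = 1/√(1 - 0.906²) = 2.3625
v = 0.906 × 3×10⁸ = 2.718×10⁸ m/s
m = p/(γv) = 5.984×10¹⁰/(2.3625 × 2.718×10⁸) = 93.19 kg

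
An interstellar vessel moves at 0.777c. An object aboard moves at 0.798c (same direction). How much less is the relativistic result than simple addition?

Classical: u' + v = 0.798 + 0.777 = 1.575c
Relativistic: u = (0.798 + 0.777)/(1 + 0.620046) = 1.575/1.620046 = 0.9722c
Difference: 1.575 - 0.9722 = 0.6028c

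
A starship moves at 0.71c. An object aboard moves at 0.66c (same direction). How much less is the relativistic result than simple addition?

Classical: u' + v = 0.66 + 0.71 = 1.37c
Relativistic: u = (0.66 + 0.71)/(1 + 0.4686) = 1.37/1.4686 = 0.9329c
Difference: 1.37 - 0.9329 = 0.4371c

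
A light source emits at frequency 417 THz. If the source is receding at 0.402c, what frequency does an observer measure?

β = v/c = 0.402
(1-β)/(1+β) = 0.598/1.402 = 0.4265
Doppler factor = √(0.4265) = 0.6531
f_obs = 417 × 0.6531 = 272.3 THz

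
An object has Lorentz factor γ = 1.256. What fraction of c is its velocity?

From γ = 1/√(1 - v²/c²):
1/γ² = 1/1.256² = 0.6339
v²/c² = 1 - 0.6339 = 0.3661
v/c = √(0.3661) = 0.6051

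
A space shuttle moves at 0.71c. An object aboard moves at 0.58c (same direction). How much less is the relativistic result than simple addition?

Classical: u' + v = 0.58 + 0.71 = 1.29c
Relativistic: u = (0.58 + 0.71)/(1 + 0.4118) = 1.29/1.4118 = 0.9137c
Difference: 1.29 - 0.9137 = 0.3763c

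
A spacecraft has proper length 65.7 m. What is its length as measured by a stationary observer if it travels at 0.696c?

Proper length L₀ = 65.7 m
γ = 1/√(1 - 0.696²) = 1.39268
L = L₀/γ = 65.7/1.39268 = 47.18 m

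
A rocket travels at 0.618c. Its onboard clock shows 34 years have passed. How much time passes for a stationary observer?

Proper time Δt₀ = 34 years
γ = 1/√(1 - 0.618²) = 1.272
Δt = γΔt₀ = 1.272 × 34 = 43.25 years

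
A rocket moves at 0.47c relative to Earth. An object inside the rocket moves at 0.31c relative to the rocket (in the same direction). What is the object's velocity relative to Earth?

u = (u' + v)/(1 + u'v/c²)
Numerator: 0.31 + 0.47 = 0.78
Denominator: 1 + 0.1457 = 1.1457
u = 0.78/1.1457 = 0.6808c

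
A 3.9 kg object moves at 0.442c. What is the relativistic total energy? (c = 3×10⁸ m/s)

γ = 1/√(1 - 0.442²) = 1.1148
mc² = 3.9 × (3×10⁸)² = 3.510×10¹⁷ J
E = γmc² = 1.1148 × 3.510×10¹⁷ = 3.913×10¹⁷ J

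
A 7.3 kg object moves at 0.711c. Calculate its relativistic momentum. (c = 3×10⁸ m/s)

γ = 1/√(1 - 0.711²) = 1.422
v = 0.711 × 3×10⁸ = 2.133×10⁸ m/s
p = γmv = 1.422 × 7.3 × 2.133×10⁸ = 2.214×10⁹ kg·m/s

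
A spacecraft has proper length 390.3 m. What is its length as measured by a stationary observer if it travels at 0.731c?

Proper length L₀ = 390.3 m
γ = 1/√(1 - 0.731²) = 1.4655
L = L₀/γ = 390.3/1.4655 = 266.3 m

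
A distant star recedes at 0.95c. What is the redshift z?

β = 0.95
(1+β)/(1-β) = 1.95/0.05 = 39.00
√(39.00) = 6.245
z = 6.245 - 1 = 5.245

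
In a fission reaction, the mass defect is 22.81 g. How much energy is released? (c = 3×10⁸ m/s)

Convert mass defect: Δm = 22.81 g = 0.02281 kg
E = Δm·c² = 0.02281 × (3×10⁸)²
= 0.02281 × 9×10¹⁶ = 2.053×10¹⁵ J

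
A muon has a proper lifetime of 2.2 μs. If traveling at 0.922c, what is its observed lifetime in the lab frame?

Proper lifetime τ₀ = 2.2 μs
γ = 1/√(1 - 0.922²) = 2.5827
τ = γτ₀ = 2.5827 × 2.2 μs = 5.682 μs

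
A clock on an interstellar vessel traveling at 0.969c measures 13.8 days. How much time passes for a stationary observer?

Proper time Δt₀ = 13.8 days
γ = 1/√(1 - 0.969²) = 4.048
Δt = γΔt₀ = 4.048 × 13.8 = 55.86 days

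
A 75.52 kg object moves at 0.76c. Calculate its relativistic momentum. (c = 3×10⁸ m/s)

γ = 1/√(1 - 0.76²) = 1.5386
v = 0.76 × 3×10⁸ = 2.280×10⁸ m/s
p = γmv = 1.5386 × 75.52 × 2.280×10⁸ = 2.649×10¹⁰ kg·m/s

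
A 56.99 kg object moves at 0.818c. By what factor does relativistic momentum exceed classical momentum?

p_rel = γmv, p_class = mv
Ratio = γ = 1/√(1 - 0.818²) = 1.738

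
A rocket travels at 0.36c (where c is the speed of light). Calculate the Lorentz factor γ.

v/c = 0.36, so (v/c)² = 0.1296
1 - (v/c)² = 0.8704
γ = 1/√(0.8704) = 1.072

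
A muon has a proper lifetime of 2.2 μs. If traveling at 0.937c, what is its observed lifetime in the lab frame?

Proper lifetime τ₀ = 2.2 μs
γ = 1/√(1 - 0.937²) = 2.8626
τ = γτ₀ = 2.8626 × 2.2 μs = 6.298 μs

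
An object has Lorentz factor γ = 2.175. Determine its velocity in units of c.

From γ = 1/√(1 - v²/c²):
1/γ² = 1/2.175² = 0.2114
v²/c² = 1 - 0.2114 = 0.7886
v/c = √(0.7886) = 0.8880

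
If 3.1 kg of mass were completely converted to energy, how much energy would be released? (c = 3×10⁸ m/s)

Using E = mc²:
c² = (3×10⁸)² = 9×10¹⁶ m²/s²
E = 3.1 × 9×10¹⁶ = 2.790×10¹⁷ J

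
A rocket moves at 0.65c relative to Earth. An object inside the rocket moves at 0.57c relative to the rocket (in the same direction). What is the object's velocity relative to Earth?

u = (u' + v)/(1 + u'v/c²)
Numerator: 0.57 + 0.65 = 1.22
Denominator: 1 + 0.3705 = 1.3705
u = 1.22/1.3705 = 0.8902c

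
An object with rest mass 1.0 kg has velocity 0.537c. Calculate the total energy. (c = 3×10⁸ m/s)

γ = 1/√(1 - 0.537²) = 1.185
mc² = 1.0 × (3×10⁸)² = 9.000×10¹⁶ J
E = γmc² = 1.185 × 9.000×10¹⁶ = 1.067×10¹⁷ J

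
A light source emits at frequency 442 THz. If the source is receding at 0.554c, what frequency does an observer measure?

β = v/c = 0.554
(1-β)/(1+β) = 0.446/1.554 = 0.2870
Doppler factor = √(0.2870) = 0.5357
f_obs = 442 × 0.5357 = 236.8 THz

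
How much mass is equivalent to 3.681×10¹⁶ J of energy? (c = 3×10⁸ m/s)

From E = mc², we get m = E/c²
c² = (3×10⁸)² = 9×10¹⁶ m²/s²
m = 3.681×10¹⁶ / 9×10¹⁶ = 0.4090 kg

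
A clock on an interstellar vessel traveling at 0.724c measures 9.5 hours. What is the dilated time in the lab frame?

Proper time Δt₀ = 9.5 hours
γ = 1/√(1 - 0.724²) = 1.4497
Δt = γΔt₀ = 1.4497 × 9.5 = 13.77 hours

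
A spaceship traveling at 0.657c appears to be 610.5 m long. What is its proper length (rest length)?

Contracted length L = 610.5 m
γ = 1/√(1 - 0.657²) = 1.3265
L₀ = γL = 1.3265 × 610.5 = 809.8 m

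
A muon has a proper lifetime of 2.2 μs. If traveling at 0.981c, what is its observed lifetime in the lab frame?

Proper lifetime τ₀ = 2.2 μs
γ = 1/√(1 - 0.981²) = 5.154
τ = γτ₀ = 5.154 × 2.2 μs = 11.34 μs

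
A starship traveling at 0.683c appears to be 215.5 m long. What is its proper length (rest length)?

Contracted length L = 215.5 m
γ = 1/√(1 - 0.683²) = 1.369
L₀ = γL = 1.369 × 215.5 = 295.0 m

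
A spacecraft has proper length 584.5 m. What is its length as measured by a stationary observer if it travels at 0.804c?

Proper length L₀ = 584.5 m
γ = 1/√(1 - 0.804²) = 1.6817
L = L₀/γ = 584.5/1.6817 = 347.6 m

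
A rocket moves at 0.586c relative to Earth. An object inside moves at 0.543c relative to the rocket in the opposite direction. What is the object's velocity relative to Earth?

Object's velocity in rocket frame is u' = -0.543c
u = (u' + v)/(1 + u'v/c²) = (v - 0.543)/(1 - 0.543·v/c²)
Numerator: 0.586 - 0.543 = 0.043
Denominator: 1 - 0.318198 = 0.681802
u = 0.043/0.681802 = 0.06307c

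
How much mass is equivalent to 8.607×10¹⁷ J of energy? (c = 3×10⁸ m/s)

From E = mc², we get m = E/c²
c² = (3×10⁸)² = 9×10¹⁶ m²/s²
m = 8.607×10¹⁷ / 9×10¹⁶ = 9.563 kg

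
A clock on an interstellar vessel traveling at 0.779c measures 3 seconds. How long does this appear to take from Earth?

Proper time Δt₀ = 3 seconds
γ = 1/√(1 - 0.779²) = 1.595
Δt = γΔt₀ = 1.595 × 3 = 4.785 seconds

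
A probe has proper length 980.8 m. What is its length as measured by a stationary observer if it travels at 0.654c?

Proper length L₀ = 980.8 m
γ = 1/√(1 - 0.654²) = 1.3219
L = L₀/γ = 980.8/1.3219 = 742.0 m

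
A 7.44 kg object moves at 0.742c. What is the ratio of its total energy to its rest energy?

E = γmc², E₀ = mc²
E/E₀ = γ = 1/√(1 - 0.742²) = 1.492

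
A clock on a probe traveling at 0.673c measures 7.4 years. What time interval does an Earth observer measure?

Proper time Δt₀ = 7.4 years
γ = 1/√(1 - 0.673²) = 1.352
Δt = γΔt₀ = 1.352 × 7.4 = 10.00 years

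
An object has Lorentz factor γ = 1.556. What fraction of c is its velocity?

From γ = 1/√(1 - v²/c²):
1/γ² = 1/1.556² = 0.41303
v²/c² = 1 - 0.41303 = 0.58697
v/c = √(0.58697) = 0.7661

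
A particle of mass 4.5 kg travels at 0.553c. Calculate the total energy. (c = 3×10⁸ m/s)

γ = 1/√(1 - 0.553²) = 1.2002
mc² = 4.5 × (3×10⁸)² = 4.050×10¹⁷ J
E = γmc² = 1.2002 × 4.050×10¹⁷ = 4.861×10¹⁷ J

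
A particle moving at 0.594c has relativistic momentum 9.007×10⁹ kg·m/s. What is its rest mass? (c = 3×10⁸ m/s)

γ = 1/√(1 - 0.594²) = 1.243
v = 0.594 × 3×10⁸ = 1.782×10⁸ m/s
m = p/(γv) = 9.007×10⁹/(1.243 × 1.782×10⁸) = 40.66 kg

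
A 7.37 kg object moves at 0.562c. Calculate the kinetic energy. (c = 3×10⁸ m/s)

γ = 1/√(1 - 0.562²) = 1.209
γ - 1 = 0.2090
KE = (γ-1)mc² = 0.2090 × 7.37 × (3×10⁸)² = 1.386×10¹⁷ J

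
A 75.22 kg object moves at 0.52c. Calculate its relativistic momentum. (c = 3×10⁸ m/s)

γ = 1/√(1 - 0.52²) = 1.171
v = 0.52 × 3×10⁸ = 1.560×10⁸ m/s
p = γmv = 1.171 × 75.22 × 1.560×10⁸ = 1.374×10¹⁰ kg·m/s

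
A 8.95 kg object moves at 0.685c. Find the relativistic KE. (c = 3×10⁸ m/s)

γ = 1/√(1 - 0.685²) = 1.3726
γ - 1 = 0.3726
KE = (γ-1)mc² = 0.3726 × 8.95 × (3×10⁸)² = 3.001×10¹⁷ J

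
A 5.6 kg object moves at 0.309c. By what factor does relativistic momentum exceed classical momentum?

p_rel = γmv, p_class = mv
Ratio = γ = 1/√(1 - 0.309²) = 1.051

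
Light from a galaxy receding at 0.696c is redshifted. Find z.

β = 0.696
(1+β)/(1-β) = 1.696/0.304 = 5.579
√(5.579) = 2.362
z = 2.362 - 1 = 1.362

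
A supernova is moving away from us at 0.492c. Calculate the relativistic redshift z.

β = 0.492
(1+β)/(1-β) = 1.492/0.508 = 2.937
√(2.937) = 1.7138
z = 1.7138 - 1 = 0.7138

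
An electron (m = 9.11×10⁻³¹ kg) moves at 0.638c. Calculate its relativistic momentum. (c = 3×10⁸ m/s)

γ = 1/√(1 - 0.638²) = 1.2986
v = 0.638 × 3×10⁸ = 1.914×10⁸ m/s
p = γmv = 1.2986 × 9.11×10⁻³¹ × 1.914×10⁸ = 2.264×10⁻²² kg·m/s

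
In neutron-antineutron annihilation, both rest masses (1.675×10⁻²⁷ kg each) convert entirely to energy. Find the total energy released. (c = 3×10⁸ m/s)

Both particles have the same rest mass, so total mass = 2m
E = 2m·c² = 2 × 1.675×10⁻²⁷ × (3×10⁸)²
= 2 × 1.675×10⁻²⁷ × 9×10¹⁶
= 3.015×10⁻¹⁰ J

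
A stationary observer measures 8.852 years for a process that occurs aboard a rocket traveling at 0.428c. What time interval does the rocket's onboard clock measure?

Dilated time Δt = 8.852 years
γ = 1/√(1 - 0.428²) = 1.1065
Δt₀ = Δt/γ = 8.852/1.1065 = 8.000 years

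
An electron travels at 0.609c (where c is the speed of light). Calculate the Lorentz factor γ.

v/c = 0.609, so (v/c)² = 0.370881
1 - (v/c)² = 0.629119
γ = 1/√(0.629119) = 1.261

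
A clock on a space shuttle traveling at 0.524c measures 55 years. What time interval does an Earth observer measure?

Proper time Δt₀ = 55 years
γ = 1/√(1 - 0.524²) = 1.1741
Δt = γΔt₀ = 1.1741 × 55 = 64.58 years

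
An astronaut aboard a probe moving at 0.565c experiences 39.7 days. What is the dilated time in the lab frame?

Proper time Δt₀ = 39.7 days
γ = 1/√(1 - 0.565²) = 1.212
Δt = γΔt₀ = 1.212 × 39.7 = 48.12 days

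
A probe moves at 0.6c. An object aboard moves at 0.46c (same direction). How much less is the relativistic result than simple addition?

Classical: u' + v = 0.46 + 0.6 = 1.06c
Relativistic: u = (0.46 + 0.6)/(1 + 0.276) = 1.06/1.276 = 0.8307c
Difference: 1.06 - 0.8307 = 0.2293c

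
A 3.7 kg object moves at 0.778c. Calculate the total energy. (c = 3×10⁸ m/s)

γ = 1/√(1 - 0.778²) = 1.5917
mc² = 3.7 × (3×10⁸)² = 3.330×10¹⁷ J
E = γmc² = 1.5917 × 3.330×10¹⁷ = 5.300×10¹⁷ J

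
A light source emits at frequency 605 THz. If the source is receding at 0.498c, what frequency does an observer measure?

β = v/c = 0.498
(1-β)/(1+β) = 0.502/1.498 = 0.3351
Doppler factor = √(0.3351) = 0.5789
f_obs = 605 × 0.5789 = 350.2 THz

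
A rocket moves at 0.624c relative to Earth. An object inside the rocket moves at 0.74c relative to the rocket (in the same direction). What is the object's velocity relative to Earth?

u = (u' + v)/(1 + u'v/c²)
Numerator: 0.74 + 0.624 = 1.364
Denominator: 1 + 0.46176 = 1.46176
u = 1.364/1.46176 = 0.9331c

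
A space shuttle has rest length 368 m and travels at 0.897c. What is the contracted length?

Proper length L₀ = 368 m
γ = 1/√(1 - 0.897²) = 2.262
L = L₀/γ = 368/2.262 = 162.7 m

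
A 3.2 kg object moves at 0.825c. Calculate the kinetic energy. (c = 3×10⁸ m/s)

γ = 1/√(1 - 0.825²) = 1.7695
γ - 1 = 0.7695
KE = (γ-1)mc² = 0.7695 × 3.2 × (3×10⁸)² = 2.216×10¹⁷ J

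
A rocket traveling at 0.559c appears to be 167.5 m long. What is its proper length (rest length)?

Contracted length L = 167.5 m
γ = 1/√(1 - 0.559²) = 1.206
L₀ = γL = 1.206 × 167.5 = 202.0 m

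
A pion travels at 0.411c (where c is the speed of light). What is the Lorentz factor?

v/c = 0.411, so (v/c)² = 0.168921
1 - (v/c)² = 0.831079
γ = 1/√(0.831079) = 1.097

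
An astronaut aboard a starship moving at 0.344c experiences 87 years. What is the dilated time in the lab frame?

Proper time Δt₀ = 87 years
γ = 1/√(1 - 0.344²) = 1.064997
Δt = γΔt₀ = 1.064997 × 87 = 92.65 years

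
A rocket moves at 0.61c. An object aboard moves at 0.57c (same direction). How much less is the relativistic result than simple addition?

Classical: u' + v = 0.57 + 0.61 = 1.18c
Relativistic: u = (0.57 + 0.61)/(1 + 0.3477) = 1.18/1.3477 = 0.8756c
Difference: 1.18 - 0.8756 = 0.3044c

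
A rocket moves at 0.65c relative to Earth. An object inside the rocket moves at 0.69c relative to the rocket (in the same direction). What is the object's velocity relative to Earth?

u = (u' + v)/(1 + u'v/c²)
Numerator: 0.69 + 0.65 = 1.34
Denominator: 1 + 0.4485 = 1.4485
u = 1.34/1.4485 = 0.9251c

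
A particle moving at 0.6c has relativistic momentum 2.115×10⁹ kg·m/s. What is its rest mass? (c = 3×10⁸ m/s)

γ = 1/√(1 - 0.6²) = 1.250
v = 0.6 × 3×10⁸ = 1.800×10⁸ m/s
m = p/(γv) = 2.115×10⁹/(1.250 × 1.800×10⁸) = 9.400 kg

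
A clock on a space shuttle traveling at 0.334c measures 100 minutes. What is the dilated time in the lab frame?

Proper time Δt₀ = 100 minutes
γ = 1/√(1 - 0.334²) = 1.061
Δt = γΔt₀ = 1.061 × 100 = 106.1 minutes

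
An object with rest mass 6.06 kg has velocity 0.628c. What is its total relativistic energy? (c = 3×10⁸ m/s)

γ = 1/√(1 - 0.628²) = 1.285
mc² = 6.06 × (3×10⁸)² = 5.454×10¹⁷ J
E = γmc² = 1.285 × 5.454×10¹⁷ = 7.008×10¹⁷ J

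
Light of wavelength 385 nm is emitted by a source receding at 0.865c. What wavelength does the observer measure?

β = 0.865
Wavelength Doppler factor = √(1.865/0.135) = √(13.815) = 3.717
λ_obs = 385 × 3.717 = 1431 nm (redshift)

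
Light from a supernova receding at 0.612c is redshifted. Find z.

β = 0.612
(1+β)/(1-β) = 1.612/0.388 = 4.155
√(4.155) = 2.038
z = 2.038 - 1 = 1.038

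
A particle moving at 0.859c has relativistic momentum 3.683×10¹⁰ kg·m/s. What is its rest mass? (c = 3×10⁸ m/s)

γ = 1/√(1 - 0.859²) = 1.9532
v = 0.859 × 3×10⁸ = 2.577×10⁸ m/s
m = p/(γv) = 3.683×10¹⁰/(1.9532 × 2.577×10⁸) = 73.17 kg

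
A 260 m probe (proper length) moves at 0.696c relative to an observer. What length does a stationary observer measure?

Proper length L₀ = 260 m
γ = 1/√(1 - 0.696²) = 1.3927
L = L₀/γ = 260/1.3927 = 186.7 m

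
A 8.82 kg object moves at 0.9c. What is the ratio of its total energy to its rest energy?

E = γmc², E₀ = mc²
E/E₀ = γ = 1/√(1 - 0.9²) = 2.294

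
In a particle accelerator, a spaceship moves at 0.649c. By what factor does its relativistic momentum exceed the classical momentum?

p_rel = γmv, p_class = mv
Ratio = γ = 1/√(1 - 0.649²)
= 1/√(0.578799) = 1.314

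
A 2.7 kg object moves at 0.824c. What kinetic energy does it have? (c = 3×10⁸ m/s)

γ = 1/√(1 - 0.824²) = 1.7649
γ - 1 = 0.7649
KE = (γ-1)mc² = 0.7649 × 2.7 × (3×10⁸)² = 1.859×10¹⁷ J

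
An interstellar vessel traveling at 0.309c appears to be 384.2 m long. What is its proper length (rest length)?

Contracted length L = 384.2 m
γ = 1/√(1 - 0.309²) = 1.0515
L₀ = γL = 1.0515 × 384.2 = 404.0 m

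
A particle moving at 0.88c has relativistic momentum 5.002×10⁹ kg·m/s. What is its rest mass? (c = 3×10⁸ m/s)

γ = 1/√(1 - 0.88²) = 2.1054
v = 0.88 × 3×10⁸ = 2.640×10⁸ m/s
m = p/(γv) = 5.002×10⁹/(2.1054 × 2.640×10⁸) = 8.999 kg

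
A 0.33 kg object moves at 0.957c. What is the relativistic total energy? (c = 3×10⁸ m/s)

γ = 1/√(1 - 0.957²) = 3.447
mc² = 0.33 × (3×10⁸)² = 2.970×10¹⁶ J
E = γmc² = 3.447 × 2.970×10¹⁶ = 1.024×10¹⁷ J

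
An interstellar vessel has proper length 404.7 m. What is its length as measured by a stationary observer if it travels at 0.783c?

Proper length L₀ = 404.7 m
γ = 1/√(1 - 0.783²) = 1.608
L = L₀/γ = 404.7/1.608 = 251.7 m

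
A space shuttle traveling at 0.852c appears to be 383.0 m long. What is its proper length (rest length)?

Contracted length L = 383.0 m
γ = 1/√(1 - 0.852²) = 1.9101
L₀ = γL = 1.9101 × 383.0 = 731.6 m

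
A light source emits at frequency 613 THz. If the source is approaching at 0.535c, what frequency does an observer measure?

β = v/c = 0.535
(1+β)/(1-β) = 1.535/0.465 = 3.301
Doppler factor = √(3.301) = 1.817
f_obs = 613 × 1.817 = 1114 THz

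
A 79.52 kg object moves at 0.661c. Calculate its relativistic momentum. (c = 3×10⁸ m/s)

γ = 1/√(1 - 0.661²) = 1.3326
v = 0.661 × 3×10⁸ = 1.983×10⁸ m/s
p = γmv = 1.3326 × 79.52 × 1.983×10⁸ = 2.101×10¹⁰ kg·m/s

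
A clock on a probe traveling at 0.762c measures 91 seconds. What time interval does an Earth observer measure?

Proper time Δt₀ = 91 seconds
γ = 1/√(1 - 0.762²) = 1.544
Δt = γΔt₀ = 1.544 × 91 = 140.5 seconds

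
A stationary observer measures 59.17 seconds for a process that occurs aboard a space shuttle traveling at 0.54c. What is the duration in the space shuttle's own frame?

Dilated time Δt = 59.17 seconds
γ = 1/√(1 - 0.54²) = 1.1881
Δt₀ = Δt/γ = 59.17/1.1881 = 49.80 seconds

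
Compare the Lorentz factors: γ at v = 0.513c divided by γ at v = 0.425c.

γ₁ = 1/√(1 - 0.513²) = 1.1650
γ₂ = 1/√(1 - 0.425²) = 1.1047
γ₁/γ₂ = 1.1650/1.1047 = 1.055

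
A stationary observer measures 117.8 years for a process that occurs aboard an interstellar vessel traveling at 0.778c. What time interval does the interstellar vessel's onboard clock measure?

Dilated time Δt = 117.8 years
γ = 1/√(1 - 0.778²) = 1.5917
Δt₀ = Δt/γ = 117.8/1.5917 = 74.01 years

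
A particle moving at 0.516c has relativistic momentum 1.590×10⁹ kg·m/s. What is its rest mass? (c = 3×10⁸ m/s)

γ = 1/√(1 - 0.516²) = 1.1674
v = 0.516 × 3×10⁸ = 1.548×10⁸ m/s
m = p/(γv) = 1.590×10⁹/(1.1674 × 1.548×10⁸) = 8.798 kg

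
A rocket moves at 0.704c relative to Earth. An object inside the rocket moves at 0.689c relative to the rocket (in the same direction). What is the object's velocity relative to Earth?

u = (u' + v)/(1 + u'v/c²)
Numerator: 0.689 + 0.704 = 1.393
Denominator: 1 + 0.485056 = 1.485056
u = 1.393/1.485056 = 0.9380c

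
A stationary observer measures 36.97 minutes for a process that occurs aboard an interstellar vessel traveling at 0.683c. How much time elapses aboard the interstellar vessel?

Dilated time Δt = 36.97 minutes
γ = 1/√(1 - 0.683²) = 1.3691
Δt₀ = Δt/γ = 36.97/1.3691 = 27.00 minutes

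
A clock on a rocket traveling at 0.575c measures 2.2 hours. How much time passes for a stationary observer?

Proper time Δt₀ = 2.2 hours
γ = 1/√(1 - 0.575²) = 1.2223
Δt = γΔt₀ = 1.2223 × 2.2 = 2.689 hours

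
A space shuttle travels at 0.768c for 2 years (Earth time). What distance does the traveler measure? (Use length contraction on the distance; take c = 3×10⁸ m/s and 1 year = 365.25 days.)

Earth distance: d = v × t = 0.768c × 2 yr = 1.4542×10¹⁶ m
γ = 1.5614
d' = d/γ = 1.4542×10¹⁶/1.5614 = 9.313×10¹⁵ m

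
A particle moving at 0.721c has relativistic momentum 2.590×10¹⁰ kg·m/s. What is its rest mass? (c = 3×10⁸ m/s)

γ = 1/√(1 - 0.721²) = 1.4431
v = 0.721 × 3×10⁸ = 2.163×10⁸ m/s
m = p/(γv) = 2.590×10¹⁰/(1.4431 × 2.163×10⁸) = 82.97 kg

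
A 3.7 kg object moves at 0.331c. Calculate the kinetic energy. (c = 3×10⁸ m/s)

γ = 1/√(1 - 0.331²) = 1.05974
γ - 1 = 0.05974
KE = (γ-1)mc² = 0.05974 × 3.7 × (3×10⁸)² = 1.989×10¹⁶ J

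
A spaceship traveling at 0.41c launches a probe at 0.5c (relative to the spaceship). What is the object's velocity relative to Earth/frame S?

u = (u' + v)/(1 + u'v/c²)
Numerator: 0.5 + 0.41 = 0.91
Denominator: 1 + 0.205 = 1.205
u = 0.91/1.205 = 0.7552c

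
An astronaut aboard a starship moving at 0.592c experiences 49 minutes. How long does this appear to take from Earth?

Proper time Δt₀ = 49 minutes
γ = 1/√(1 - 0.592²) = 1.2408
Δt = γΔt₀ = 1.2408 × 49 = 60.80 minutes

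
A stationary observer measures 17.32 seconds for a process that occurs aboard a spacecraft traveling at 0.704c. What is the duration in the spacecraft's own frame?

Dilated time Δt = 17.32 seconds
γ = 1/√(1 - 0.704²) = 1.408
Δt₀ = Δt/γ = 17.32/1.408 = 12.30 seconds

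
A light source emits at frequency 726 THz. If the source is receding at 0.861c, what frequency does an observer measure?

β = v/c = 0.861
(1-β)/(1+β) = 0.139/1.861 = 0.07469
Doppler factor = √(0.07469) = 0.2733
f_obs = 726 × 0.2733 = 198.4 THz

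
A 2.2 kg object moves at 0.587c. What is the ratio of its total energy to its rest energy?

E = γmc², E₀ = mc²
E/E₀ = γ = 1/√(1 - 0.587²) = 1.235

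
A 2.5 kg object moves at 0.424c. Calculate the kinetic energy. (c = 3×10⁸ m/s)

γ = 1/√(1 - 0.424²) = 1.10416
γ - 1 = 0.10416
KE = (γ-1)mc² = 0.10416 × 2.5 × (3×10⁸)² = 2.344×10¹⁶ J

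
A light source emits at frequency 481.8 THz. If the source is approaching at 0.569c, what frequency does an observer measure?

β = v/c = 0.569
(1+β)/(1-β) = 1.569/0.431 = 3.640
Doppler factor = √(3.640) = 1.908
f_obs = 481.8 × 1.908 = 919.3 THz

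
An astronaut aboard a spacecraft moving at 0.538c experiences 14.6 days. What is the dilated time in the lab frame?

Proper time Δt₀ = 14.6 days
γ = 1/√(1 - 0.538²) = 1.186
Δt = γΔt₀ = 1.186 × 14.6 = 17.32 days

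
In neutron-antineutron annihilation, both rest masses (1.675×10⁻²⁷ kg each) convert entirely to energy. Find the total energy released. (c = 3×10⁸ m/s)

Both particles have the same rest mass, so total mass = 2m
E = 2m·c² = 2 × 1.675×10⁻²⁷ × (3×10⁸)²
= 2 × 1.675×10⁻²⁷ × 9×10¹⁶
= 3.015×10⁻¹⁰ J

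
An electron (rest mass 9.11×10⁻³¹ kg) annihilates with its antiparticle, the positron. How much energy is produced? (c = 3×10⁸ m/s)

Both particles have the same rest mass, so total mass = 2m
E = 2m·c² = 2 × 9.11×10⁻³¹ × (3×10⁸)²
= 2 × 9.11×10⁻³¹ × 9×10¹⁶
= 1.640×10⁻¹³ J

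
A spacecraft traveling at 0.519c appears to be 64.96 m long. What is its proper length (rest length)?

Contracted length L = 64.96 m
γ = 1/√(1 - 0.519²) = 1.170
L₀ = γL = 1.170 × 64.96 = 76.00 m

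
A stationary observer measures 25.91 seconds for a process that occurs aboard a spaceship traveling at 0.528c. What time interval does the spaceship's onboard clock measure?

Dilated time Δt = 25.91 seconds
γ = 1/√(1 - 0.528²) = 1.1775
Δt₀ = Δt/γ = 25.91/1.1775 = 22.00 seconds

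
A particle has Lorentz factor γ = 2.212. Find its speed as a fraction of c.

From γ = 1/√(1 - v²/c²):
1/γ² = 1/2.212² = 0.2044
v²/c² = 1 - 0.2044 = 0.7956
v/c = √(0.7956) = 0.8920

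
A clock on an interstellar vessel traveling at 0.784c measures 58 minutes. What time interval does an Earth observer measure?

Proper time Δt₀ = 58 minutes
γ = 1/√(1 - 0.784²) = 1.6109
Δt = γΔt₀ = 1.6109 × 58 = 93.43 minutes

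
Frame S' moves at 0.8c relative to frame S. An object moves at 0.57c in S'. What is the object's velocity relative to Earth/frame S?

u = (u' + v)/(1 + u'v/c²)
Numerator: 0.57 + 0.8 = 1.37
Denominator: 1 + 0.456 = 1.456
u = 1.37/1.456 = 0.9409c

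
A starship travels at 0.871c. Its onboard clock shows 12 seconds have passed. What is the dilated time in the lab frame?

Proper time Δt₀ = 12 seconds
γ = 1/√(1 - 0.871²) = 2.0355
Δt = γΔt₀ = 2.0355 × 12 = 24.43 seconds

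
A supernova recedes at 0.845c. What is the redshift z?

β = 0.845
(1+β)/(1-β) = 1.845/0.155 = 11.90
√(11.90) = 3.450
z = 3.450 - 1 = 2.450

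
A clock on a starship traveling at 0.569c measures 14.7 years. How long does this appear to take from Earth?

Proper time Δt₀ = 14.7 years
γ = 1/√(1 - 0.569²) = 1.216
Δt = γΔt₀ = 1.216 × 14.7 = 17.88 years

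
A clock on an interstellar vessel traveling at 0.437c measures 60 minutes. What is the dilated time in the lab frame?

Proper time Δt₀ = 60 minutes
γ = 1/√(1 - 0.437²) = 1.1118
Δt = γΔt₀ = 1.1118 × 60 = 66.71 minutes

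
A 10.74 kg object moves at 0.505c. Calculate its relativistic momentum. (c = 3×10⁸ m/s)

γ = 1/√(1 - 0.505²) = 1.1586
v = 0.505 × 3×10⁸ = 1.515×10⁸ m/s
p = γmv = 1.1586 × 10.74 × 1.515×10⁸ = 1.885×10⁹ kg·m/s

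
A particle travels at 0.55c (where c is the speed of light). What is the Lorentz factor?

v/c = 0.55, so (v/c)² = 0.3025
1 - (v/c)² = 0.6975
γ = 1/√(0.6975) = 1.197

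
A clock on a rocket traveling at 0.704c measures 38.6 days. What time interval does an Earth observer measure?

Proper time Δt₀ = 38.6 days
γ = 1/√(1 - 0.704²) = 1.408
Δt = γΔt₀ = 1.408 × 38.6 = 54.35 days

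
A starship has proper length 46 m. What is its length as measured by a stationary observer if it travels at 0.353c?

Proper length L₀ = 46 m
γ = 1/√(1 - 0.353²) = 1.0688
L = L₀/γ = 46/1.0688 = 43.04 m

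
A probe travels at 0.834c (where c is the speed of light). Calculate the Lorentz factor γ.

v/c = 0.834, so (v/c)² = 0.695556
1 - (v/c)² = 0.304444
γ = 1/√(0.304444) = 1.812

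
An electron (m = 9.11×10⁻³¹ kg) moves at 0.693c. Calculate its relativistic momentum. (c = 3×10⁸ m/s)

γ = 1/√(1 - 0.693²) = 1.387
v = 0.693 × 3×10⁸ = 2.079×10⁸ m/s
p = γmv = 1.387 × 9.11×10⁻³¹ × 2.079×10⁸ = 2.627×10⁻²² kg·m/s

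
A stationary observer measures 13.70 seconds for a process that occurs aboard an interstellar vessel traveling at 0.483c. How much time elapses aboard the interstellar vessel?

Dilated time Δt = 13.70 seconds
γ = 1/√(1 - 0.483²) = 1.142
Δt₀ = Δt/γ = 13.70/1.142 = 12.00 seconds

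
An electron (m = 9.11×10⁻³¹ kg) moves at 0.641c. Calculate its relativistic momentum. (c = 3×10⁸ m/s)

γ = 1/√(1 - 0.641²) = 1.3029
v = 0.641 × 3×10⁸ = 1.923×10⁸ m/s
p = γmv = 1.3029 × 9.11×10⁻³¹ × 1.923×10⁸ = 2.282×10⁻²² kg·m/s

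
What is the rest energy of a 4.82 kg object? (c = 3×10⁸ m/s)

c² = (3×10⁸)² = 9.000×10¹⁶ m²/s²
E₀ = mc² = 4.82 × 9.000×10¹⁶ = 4.338×10¹⁷ J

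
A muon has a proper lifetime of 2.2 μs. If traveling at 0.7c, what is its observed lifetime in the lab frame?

Proper lifetime τ₀ = 2.2 μs
γ = 1/√(1 - 0.7²) = 1.4003
τ = γτ₀ = 1.4003 × 2.2 μs = 3.081 μs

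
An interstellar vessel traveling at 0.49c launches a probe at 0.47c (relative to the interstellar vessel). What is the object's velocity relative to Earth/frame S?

u = (u' + v)/(1 + u'v/c²)
Numerator: 0.47 + 0.49 = 0.96
Denominator: 1 + 0.2303 = 1.2303
u = 0.96/1.2303 = 0.7803c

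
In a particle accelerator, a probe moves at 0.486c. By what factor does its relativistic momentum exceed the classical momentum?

p_rel = γmv, p_class = mv
Ratio = γ = 1/√(1 - 0.486²)
= 1/√(0.763804) = 1.144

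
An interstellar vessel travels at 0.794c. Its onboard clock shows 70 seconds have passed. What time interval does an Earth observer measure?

Proper time Δt₀ = 70 seconds
γ = 1/√(1 - 0.794²) = 1.64496
Δt = γΔt₀ = 1.64496 × 70 = 115.1 seconds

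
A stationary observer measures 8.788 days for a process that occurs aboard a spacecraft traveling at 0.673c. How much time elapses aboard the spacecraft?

Dilated time Δt = 8.788 days
γ = 1/√(1 - 0.673²) = 1.352
Δt₀ = Δt/γ = 8.788/1.352 = 6.500 days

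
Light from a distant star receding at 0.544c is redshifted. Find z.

β = 0.544
(1+β)/(1-β) = 1.544/0.456 = 3.386
√(3.386) = 1.8401
z = 1.8401 - 1 = 0.8401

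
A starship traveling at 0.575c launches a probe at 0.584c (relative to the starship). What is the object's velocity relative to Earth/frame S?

u = (u' + v)/(1 + u'v/c²)
Numerator: 0.584 + 0.575 = 1.159
Denominator: 1 + 0.3358 = 1.3358
u = 1.159/1.3358 = 0.8676c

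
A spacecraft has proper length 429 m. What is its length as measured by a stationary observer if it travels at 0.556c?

Proper length L₀ = 429 m
γ = 1/√(1 - 0.556²) = 1.203
L = L₀/γ = 429/1.203 = 356.6 m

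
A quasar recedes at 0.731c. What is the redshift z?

β = 0.731
(1+β)/(1-β) = 1.731/0.269 = 6.435
√(6.435) = 2.537
z = 2.537 - 1 = 1.537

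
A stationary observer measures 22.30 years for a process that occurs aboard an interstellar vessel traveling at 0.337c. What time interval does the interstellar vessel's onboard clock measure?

Dilated time Δt = 22.30 years
γ = 1/√(1 - 0.337²) = 1.062
Δt₀ = Δt/γ = 22.30/1.062 = 21.00 years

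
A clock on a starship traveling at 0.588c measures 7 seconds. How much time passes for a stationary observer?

Proper time Δt₀ = 7 seconds
γ = 1/√(1 - 0.588²) = 1.2363
Δt = γΔt₀ = 1.2363 × 7 = 8.654 seconds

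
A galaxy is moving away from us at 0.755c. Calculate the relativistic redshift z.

β = 0.755
(1+β)/(1-β) = 1.755/0.245 = 7.163
√(7.163) = 2.676
z = 2.676 - 1 = 1.676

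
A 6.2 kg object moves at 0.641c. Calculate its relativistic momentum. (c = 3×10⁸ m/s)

γ = 1/√(1 - 0.641²) = 1.3029
v = 0.641 × 3×10⁸ = 1.923×10⁸ m/s
p = γmv = 1.3029 × 6.2 × 1.923×10⁸ = 1.553×10⁹ kg·m/s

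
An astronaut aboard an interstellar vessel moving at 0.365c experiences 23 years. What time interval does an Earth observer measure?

Proper time Δt₀ = 23 years
γ = 1/√(1 - 0.365²) = 1.074
Δt = γΔt₀ = 1.074 × 23 = 24.70 years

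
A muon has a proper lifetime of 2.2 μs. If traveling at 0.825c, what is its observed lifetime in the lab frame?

Proper lifetime τ₀ = 2.2 μs
γ = 1/√(1 - 0.825²) = 1.7695
τ = γτ₀ = 1.7695 × 2.2 μs = 3.893 μs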